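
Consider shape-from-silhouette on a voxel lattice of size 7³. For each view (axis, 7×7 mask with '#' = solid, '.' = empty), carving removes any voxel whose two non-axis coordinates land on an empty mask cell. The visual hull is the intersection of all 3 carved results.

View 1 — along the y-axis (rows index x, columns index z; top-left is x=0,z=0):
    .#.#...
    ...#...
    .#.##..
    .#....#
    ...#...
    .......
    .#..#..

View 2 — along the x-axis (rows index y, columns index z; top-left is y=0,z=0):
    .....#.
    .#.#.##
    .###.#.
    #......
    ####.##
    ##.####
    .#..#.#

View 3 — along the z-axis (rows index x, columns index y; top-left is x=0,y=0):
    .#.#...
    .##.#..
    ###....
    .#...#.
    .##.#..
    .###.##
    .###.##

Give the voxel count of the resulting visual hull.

voxel count = 22

full grid |V| = 343
step 1: project along y, AND mask (11/49) → |grid| = 77
step 2: project along x, AND mask (25/49) → |grid| = 44
step 3: project along z, AND mask (23/49) → |grid| = 22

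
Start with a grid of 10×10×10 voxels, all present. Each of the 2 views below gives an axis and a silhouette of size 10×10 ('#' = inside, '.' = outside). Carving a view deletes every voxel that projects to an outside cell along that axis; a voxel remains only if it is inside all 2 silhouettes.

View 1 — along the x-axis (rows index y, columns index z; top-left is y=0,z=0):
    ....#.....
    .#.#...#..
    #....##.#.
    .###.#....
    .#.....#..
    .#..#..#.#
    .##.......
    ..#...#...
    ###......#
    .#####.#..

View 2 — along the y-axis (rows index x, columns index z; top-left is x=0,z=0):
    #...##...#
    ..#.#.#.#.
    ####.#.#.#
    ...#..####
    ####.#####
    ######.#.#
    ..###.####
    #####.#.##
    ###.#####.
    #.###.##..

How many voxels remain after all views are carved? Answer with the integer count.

|visual hull| = 208

before carving: 1000 voxels (10×10×10)
  1. axis=0 (YZ plane), |mask|=32  ⇒  voxels=320
  2. axis=1 (XZ plane), |mask|=66  ⇒  voxels=208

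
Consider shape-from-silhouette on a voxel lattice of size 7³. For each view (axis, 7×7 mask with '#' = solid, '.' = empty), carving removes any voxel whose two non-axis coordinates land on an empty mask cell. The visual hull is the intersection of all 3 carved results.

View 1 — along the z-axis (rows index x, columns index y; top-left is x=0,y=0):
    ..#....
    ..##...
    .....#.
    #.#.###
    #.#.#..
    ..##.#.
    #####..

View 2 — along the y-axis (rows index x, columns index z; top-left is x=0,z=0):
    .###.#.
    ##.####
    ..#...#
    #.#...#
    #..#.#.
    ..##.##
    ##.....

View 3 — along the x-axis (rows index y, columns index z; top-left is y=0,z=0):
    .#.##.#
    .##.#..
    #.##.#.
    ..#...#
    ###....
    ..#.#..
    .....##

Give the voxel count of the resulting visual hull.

remaining voxels: 31

start: 7×7×7 = 343 voxels
after view 1 [z-axis, 20 of 49 cells solid] → remaining = 140
after view 2 [y-axis, 24 of 49 cells solid] → remaining = 64
after view 3 [x-axis, 20 of 49 cells solid] → remaining = 31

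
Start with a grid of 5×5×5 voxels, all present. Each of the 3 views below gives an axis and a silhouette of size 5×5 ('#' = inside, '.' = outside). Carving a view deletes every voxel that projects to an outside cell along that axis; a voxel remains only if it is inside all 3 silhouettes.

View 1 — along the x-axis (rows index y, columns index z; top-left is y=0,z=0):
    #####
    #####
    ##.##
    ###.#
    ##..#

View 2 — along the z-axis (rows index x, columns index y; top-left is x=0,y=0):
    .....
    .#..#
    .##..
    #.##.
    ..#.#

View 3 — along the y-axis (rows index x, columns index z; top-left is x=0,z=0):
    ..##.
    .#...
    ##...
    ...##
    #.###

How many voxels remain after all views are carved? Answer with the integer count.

initial block: 5^3 = 125
carve view 1 (along x, YZ-mask fill 21/25): 105 voxels remain
carve view 2 (along z, XY-mask fill 9/25): 37 voxels remain
carve view 3 (along y, XZ-mask fill 11/25): 16 voxels remain

voxel count = 16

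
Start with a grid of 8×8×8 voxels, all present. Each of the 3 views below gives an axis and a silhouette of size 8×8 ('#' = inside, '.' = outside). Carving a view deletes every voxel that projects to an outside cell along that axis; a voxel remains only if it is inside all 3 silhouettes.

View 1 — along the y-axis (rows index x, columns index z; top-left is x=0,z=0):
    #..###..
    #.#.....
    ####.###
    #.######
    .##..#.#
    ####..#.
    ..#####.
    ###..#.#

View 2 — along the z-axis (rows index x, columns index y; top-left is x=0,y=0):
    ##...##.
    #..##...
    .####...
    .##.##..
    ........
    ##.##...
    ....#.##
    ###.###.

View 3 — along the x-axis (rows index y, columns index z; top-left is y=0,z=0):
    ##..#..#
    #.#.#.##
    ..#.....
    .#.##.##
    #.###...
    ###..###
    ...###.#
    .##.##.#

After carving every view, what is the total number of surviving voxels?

|visual hull| = 75

start: 8×8×8 = 512 voxels
[1] y-view keeps 39 columns → grid now 312
[2] z-view keeps 28 columns → grid now 143
[3] x-view keeps 34 columns → grid now 75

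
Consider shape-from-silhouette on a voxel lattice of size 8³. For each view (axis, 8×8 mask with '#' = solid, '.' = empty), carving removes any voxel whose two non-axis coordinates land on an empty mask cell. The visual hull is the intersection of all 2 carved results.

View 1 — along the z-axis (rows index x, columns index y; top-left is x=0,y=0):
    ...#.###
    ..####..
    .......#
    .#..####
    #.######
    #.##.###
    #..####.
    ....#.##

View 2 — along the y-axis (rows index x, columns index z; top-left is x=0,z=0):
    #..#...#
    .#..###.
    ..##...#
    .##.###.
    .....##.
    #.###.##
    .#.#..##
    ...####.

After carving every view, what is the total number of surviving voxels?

138 voxels

before carving: 512 voxels (8×8×8)
[1] z-view keeps 35 columns → grid now 280
[2] y-view keeps 31 columns → grid now 138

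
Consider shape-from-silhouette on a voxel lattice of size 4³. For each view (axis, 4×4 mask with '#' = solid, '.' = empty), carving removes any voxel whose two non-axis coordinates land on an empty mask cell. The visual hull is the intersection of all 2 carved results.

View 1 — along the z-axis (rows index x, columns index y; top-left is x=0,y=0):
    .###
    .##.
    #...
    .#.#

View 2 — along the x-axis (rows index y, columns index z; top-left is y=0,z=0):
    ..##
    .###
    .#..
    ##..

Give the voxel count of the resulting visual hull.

remaining voxels: 17

before carving: 64 voxels (4×4×4)
step 1: project along z, AND mask (8/16) → |grid| = 32
step 2: project along x, AND mask (8/16) → |grid| = 17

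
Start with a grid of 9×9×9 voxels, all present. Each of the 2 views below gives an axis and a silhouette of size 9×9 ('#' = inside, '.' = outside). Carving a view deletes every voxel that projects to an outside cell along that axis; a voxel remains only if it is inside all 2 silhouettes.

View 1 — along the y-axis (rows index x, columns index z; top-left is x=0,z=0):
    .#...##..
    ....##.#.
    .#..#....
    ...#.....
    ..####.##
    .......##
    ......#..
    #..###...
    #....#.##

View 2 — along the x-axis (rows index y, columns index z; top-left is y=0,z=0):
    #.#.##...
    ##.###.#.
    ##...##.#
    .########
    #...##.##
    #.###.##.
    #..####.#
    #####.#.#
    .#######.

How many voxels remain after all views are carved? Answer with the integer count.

before carving: 729 voxels (9×9×9)
[1] y-view keeps 26 columns → grid now 234
[2] x-view keeps 54 columns → grid now 161

161 voxels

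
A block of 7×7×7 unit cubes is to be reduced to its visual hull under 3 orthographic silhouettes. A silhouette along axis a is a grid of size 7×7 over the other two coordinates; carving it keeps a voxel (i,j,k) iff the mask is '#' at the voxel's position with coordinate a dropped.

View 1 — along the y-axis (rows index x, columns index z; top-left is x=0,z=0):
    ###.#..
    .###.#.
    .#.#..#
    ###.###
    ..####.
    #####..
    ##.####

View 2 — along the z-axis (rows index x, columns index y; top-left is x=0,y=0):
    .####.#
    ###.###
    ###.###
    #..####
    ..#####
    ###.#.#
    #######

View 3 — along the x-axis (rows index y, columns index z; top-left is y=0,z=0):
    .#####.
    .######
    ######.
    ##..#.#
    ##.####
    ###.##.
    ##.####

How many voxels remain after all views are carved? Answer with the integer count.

initial block: 7^3 = 343
carve view 1 (along y, XZ-mask fill 32/49): 224 voxels remain
carve view 2 (along z, XY-mask fill 39/49): 179 voxels remain
carve view 3 (along x, YZ-mask fill 38/49): 143 voxels remain

remaining voxels: 143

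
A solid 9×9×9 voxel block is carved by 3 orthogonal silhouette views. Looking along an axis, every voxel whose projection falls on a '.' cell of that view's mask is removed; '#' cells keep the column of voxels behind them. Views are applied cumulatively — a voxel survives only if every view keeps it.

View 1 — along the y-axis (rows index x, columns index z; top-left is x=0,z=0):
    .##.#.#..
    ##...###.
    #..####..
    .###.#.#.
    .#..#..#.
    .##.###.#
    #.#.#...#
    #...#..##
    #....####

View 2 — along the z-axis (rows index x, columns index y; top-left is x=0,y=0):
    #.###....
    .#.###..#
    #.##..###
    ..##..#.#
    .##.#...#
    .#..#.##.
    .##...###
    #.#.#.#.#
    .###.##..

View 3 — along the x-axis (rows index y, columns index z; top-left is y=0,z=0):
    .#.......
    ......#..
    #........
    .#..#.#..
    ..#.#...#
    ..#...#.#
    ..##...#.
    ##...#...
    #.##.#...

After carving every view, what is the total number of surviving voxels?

full grid |V| = 729
V1 y: intersect with XZ mask (41 set) -- 369 left
V2 z: intersect with XY mask (42 set) -- 192 left
V3 x: intersect with YZ mask (22 set) -- 52 left

remaining voxels: 52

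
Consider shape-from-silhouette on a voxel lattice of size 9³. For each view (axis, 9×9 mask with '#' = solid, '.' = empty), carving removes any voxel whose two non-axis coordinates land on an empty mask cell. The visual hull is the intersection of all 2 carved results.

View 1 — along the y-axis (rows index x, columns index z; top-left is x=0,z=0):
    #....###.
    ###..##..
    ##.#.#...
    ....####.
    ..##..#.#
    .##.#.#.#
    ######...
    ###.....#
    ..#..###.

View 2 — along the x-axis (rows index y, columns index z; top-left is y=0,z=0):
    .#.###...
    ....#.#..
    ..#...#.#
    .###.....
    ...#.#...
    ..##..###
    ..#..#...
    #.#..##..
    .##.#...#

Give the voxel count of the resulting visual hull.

voxel count = 137

before carving: 729 voxels (9×9×9)
carve view 1 (along y, XZ-mask fill 40/81): 360 voxels remain
carve view 2 (along x, YZ-mask fill 29/81): 137 voxels remain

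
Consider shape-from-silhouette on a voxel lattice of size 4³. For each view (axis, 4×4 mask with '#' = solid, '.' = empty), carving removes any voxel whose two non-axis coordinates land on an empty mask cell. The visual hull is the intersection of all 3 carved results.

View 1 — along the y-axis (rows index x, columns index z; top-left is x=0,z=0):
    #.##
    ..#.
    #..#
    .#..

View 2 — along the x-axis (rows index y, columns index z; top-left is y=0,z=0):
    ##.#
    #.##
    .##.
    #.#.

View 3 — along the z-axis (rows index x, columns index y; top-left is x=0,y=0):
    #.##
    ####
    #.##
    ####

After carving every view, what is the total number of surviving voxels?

initial block: 4^3 = 64
[1] y-view keeps 7 columns → grid now 28
[2] x-view keeps 10 columns → grid now 18
[3] z-view keeps 14 columns → grid now 13

13 voxels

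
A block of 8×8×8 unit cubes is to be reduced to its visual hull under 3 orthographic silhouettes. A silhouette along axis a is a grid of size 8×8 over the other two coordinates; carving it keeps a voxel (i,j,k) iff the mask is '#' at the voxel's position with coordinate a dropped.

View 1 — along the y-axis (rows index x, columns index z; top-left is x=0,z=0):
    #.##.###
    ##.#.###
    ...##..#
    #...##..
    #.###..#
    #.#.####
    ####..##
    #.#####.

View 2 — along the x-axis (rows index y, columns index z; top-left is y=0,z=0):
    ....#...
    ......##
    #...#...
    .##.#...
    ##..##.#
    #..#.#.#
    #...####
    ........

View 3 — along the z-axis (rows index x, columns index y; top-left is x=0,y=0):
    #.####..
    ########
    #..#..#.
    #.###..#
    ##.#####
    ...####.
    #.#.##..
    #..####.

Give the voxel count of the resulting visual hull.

full grid |V| = 512
V1 y: intersect with XZ mask (41 set) -- 328 left
V2 x: intersect with YZ mask (22 set) -- 117 left
V3 z: intersect with XY mask (41 set) -- 83 left

|visual hull| = 83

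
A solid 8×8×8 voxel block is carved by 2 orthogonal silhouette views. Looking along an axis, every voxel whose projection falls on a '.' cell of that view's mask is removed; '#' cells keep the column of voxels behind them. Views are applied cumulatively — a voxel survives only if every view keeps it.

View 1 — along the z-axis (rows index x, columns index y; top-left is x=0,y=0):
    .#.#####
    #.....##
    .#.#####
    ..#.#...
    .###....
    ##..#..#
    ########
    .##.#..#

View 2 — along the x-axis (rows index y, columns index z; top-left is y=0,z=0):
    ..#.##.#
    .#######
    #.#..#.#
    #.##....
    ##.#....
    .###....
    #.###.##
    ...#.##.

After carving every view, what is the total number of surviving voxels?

|visual hull| = 151

start: 8×8×8 = 512 voxels
  1. axis=2 (XY plane), |mask|=36  ⇒  voxels=288
  2. axis=0 (YZ plane), |mask|=33  ⇒  voxels=151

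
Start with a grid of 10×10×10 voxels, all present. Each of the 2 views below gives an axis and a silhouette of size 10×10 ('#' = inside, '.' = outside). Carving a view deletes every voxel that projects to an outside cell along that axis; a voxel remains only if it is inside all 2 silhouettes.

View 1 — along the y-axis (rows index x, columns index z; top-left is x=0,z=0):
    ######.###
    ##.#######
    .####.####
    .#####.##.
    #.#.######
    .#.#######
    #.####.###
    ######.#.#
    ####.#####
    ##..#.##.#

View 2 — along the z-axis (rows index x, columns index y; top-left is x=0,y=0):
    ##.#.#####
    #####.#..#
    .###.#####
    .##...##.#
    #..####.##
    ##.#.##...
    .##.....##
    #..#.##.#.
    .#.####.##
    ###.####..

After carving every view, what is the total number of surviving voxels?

507 voxels

before carving: 1000 voxels (10×10×10)
V1 y: intersect with XZ mask (80 set) -- 800 left
V2 z: intersect with XY mask (63 set) -- 507 left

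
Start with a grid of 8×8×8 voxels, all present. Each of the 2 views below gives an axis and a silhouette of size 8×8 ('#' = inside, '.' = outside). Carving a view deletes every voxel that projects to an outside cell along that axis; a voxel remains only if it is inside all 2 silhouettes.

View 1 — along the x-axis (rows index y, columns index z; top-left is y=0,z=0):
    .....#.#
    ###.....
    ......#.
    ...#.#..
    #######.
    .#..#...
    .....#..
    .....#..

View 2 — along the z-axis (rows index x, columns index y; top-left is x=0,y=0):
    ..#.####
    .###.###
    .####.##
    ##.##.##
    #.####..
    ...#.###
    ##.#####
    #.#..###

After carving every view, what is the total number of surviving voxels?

98 voxels

full grid |V| = 512
  1. axis=0 (YZ plane), |mask|=19  ⇒  voxels=152
  2. axis=2 (XY plane), |mask|=44  ⇒  voxels=98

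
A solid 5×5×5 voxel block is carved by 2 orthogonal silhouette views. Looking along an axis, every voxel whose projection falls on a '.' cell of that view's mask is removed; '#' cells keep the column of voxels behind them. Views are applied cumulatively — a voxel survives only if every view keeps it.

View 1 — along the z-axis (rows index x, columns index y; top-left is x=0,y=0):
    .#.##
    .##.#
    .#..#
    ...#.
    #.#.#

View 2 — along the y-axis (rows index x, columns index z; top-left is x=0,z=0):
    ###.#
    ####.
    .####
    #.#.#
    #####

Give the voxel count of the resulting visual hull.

remaining voxels: 50

before carving: 125 voxels (5×5×5)
step 1: project along z, AND mask (12/25) → |grid| = 60
step 2: project along y, AND mask (20/25) → |grid| = 50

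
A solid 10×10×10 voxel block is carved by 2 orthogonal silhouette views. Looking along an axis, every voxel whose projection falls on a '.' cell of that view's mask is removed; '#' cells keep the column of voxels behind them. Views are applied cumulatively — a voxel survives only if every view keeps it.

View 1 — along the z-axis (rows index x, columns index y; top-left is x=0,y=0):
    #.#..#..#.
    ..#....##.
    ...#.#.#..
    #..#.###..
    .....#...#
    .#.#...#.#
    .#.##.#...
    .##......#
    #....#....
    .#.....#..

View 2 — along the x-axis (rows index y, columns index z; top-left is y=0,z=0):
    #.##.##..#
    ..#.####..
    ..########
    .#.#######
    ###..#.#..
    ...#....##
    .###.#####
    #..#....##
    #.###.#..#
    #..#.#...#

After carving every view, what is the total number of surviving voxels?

174 voxels

start: 10×10×10 = 1000 voxels
  1. axis=2 (XY plane), |mask|=32  ⇒  voxels=320
  2. axis=0 (YZ plane), |mask|=57  ⇒  voxels=174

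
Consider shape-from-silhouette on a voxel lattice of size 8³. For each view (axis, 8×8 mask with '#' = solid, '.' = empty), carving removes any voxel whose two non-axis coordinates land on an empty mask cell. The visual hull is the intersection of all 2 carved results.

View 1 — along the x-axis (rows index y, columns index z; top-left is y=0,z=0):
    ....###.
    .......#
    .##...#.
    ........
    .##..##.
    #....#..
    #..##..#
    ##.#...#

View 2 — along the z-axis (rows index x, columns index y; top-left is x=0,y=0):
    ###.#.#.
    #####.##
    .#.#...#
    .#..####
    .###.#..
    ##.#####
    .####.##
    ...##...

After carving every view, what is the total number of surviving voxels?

remaining voxels: 98

initial block: 8^3 = 512
[1] x-view keeps 21 columns → grid now 168
[2] z-view keeps 39 columns → grid now 98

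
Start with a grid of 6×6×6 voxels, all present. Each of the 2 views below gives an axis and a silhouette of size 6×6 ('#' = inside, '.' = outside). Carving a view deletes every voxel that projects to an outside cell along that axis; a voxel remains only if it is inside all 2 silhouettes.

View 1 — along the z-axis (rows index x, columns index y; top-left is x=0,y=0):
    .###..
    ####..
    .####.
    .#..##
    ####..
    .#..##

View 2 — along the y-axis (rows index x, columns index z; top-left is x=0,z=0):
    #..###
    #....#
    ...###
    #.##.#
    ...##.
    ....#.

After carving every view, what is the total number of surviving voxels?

voxel count = 55

full grid |V| = 216
carve view 1 (along z, XY-mask fill 21/36): 126 voxels remain
carve view 2 (along y, XZ-mask fill 16/36): 55 voxels remain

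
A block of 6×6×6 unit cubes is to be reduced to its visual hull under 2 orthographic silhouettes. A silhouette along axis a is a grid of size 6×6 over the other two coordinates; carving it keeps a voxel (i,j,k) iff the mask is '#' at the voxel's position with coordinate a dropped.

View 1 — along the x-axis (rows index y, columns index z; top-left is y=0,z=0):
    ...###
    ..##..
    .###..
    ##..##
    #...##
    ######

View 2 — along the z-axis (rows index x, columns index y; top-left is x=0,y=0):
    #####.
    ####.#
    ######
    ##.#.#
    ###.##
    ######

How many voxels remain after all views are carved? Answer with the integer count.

voxel count = 107

initial block: 6^3 = 216
[1] x-view keeps 21 columns → grid now 126
[2] z-view keeps 31 columns → grid now 107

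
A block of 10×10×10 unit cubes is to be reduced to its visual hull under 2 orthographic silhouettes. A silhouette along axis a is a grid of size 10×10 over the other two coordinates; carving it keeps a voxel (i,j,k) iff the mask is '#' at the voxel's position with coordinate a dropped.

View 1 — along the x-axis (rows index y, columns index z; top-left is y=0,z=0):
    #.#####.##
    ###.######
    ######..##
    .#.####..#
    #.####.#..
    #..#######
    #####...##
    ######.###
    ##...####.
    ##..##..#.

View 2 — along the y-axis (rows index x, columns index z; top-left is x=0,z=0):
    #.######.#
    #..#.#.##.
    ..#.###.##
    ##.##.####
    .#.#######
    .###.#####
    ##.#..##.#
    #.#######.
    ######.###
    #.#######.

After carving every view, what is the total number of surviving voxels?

full grid |V| = 1000
after view 1 [x-axis, 72 of 100 cells solid] → remaining = 720
after view 2 [y-axis, 74 of 100 cells solid] → remaining = 530

530 voxels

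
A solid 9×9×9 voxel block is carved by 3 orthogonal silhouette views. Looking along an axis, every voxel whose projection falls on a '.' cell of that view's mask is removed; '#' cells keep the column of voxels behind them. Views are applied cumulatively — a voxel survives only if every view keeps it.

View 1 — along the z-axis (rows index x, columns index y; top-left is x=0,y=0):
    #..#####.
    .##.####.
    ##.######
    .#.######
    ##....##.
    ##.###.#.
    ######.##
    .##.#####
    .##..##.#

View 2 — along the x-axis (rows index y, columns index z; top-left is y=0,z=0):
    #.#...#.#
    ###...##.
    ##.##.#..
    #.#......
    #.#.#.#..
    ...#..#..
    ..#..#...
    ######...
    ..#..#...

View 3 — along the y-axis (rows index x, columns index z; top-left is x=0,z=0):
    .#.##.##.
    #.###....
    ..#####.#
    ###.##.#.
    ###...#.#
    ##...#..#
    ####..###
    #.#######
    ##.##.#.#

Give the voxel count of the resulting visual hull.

before carving: 729 voxels (9×9×9)
after view 1 [z-axis, 57 of 81 cells solid] → remaining = 513
after view 2 [x-axis, 32 of 81 cells solid] → remaining = 206
after view 3 [y-axis, 51 of 81 cells solid] → remaining = 138

remaining voxels: 138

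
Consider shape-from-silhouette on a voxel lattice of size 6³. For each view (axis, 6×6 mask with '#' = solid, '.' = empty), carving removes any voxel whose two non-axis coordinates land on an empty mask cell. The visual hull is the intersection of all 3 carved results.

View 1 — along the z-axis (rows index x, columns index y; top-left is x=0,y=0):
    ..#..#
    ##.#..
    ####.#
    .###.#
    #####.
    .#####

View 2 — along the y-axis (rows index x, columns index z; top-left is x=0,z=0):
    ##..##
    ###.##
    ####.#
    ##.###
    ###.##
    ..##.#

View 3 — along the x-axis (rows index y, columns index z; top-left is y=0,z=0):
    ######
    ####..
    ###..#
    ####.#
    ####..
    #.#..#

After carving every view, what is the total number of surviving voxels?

start: 6×6×6 = 216 voxels
step 1: project along z, AND mask (24/36) → |grid| = 144
step 2: project along y, AND mask (27/36) → |grid| = 108
step 3: project along x, AND mask (26/36) → |grid| = 80

80 voxels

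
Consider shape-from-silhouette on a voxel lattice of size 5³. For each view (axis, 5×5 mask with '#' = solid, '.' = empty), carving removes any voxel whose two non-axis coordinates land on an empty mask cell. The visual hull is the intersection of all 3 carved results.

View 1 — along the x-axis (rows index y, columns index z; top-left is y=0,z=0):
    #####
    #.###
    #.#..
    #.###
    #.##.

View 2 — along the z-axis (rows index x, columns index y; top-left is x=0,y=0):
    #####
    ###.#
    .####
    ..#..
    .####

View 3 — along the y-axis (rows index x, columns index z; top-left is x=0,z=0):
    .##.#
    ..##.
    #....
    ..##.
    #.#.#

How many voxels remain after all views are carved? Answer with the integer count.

remaining voxels: 31

full grid |V| = 125
V1 x: intersect with YZ mask (18 set) -- 90 left
V2 z: intersect with XY mask (18 set) -- 60 left
V3 y: intersect with XZ mask (11 set) -- 31 left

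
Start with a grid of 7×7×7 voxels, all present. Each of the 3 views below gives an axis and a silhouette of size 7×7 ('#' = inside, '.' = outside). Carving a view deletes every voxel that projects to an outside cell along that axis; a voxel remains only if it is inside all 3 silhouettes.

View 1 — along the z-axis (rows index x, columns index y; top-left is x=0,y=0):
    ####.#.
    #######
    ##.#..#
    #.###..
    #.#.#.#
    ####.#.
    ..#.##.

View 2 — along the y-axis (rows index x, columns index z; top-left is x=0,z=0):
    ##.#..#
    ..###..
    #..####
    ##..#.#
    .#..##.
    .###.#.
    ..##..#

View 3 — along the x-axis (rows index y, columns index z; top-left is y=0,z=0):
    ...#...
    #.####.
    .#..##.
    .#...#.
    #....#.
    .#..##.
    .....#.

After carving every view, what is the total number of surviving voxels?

38 voxels

full grid |V| = 343
[1] z-view keeps 32 columns → grid now 224
[2] y-view keeps 26 columns → grid now 118
[3] x-view keeps 17 columns → grid now 38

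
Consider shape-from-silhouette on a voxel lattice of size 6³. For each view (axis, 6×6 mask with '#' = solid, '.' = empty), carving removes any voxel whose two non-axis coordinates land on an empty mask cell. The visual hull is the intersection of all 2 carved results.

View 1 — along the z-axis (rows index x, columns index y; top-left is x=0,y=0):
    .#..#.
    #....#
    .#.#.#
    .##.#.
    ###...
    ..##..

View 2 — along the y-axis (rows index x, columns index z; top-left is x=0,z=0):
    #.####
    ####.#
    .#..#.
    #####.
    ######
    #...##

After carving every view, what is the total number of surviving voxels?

initial block: 6^3 = 216
V1 z: intersect with XY mask (15 set) -- 90 left
V2 y: intersect with XZ mask (26 set) -- 65 left

remaining voxels: 65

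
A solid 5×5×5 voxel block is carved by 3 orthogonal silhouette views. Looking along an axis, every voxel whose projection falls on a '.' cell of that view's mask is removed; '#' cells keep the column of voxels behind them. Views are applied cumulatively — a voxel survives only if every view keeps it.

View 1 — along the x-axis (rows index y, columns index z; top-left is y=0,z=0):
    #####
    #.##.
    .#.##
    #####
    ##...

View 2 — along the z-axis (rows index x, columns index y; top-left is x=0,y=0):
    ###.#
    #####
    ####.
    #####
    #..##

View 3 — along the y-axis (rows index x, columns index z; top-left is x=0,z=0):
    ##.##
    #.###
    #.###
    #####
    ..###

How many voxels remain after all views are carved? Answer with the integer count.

remaining voxels: 62

before carving: 125 voxels (5×5×5)
step 1: project along x, AND mask (18/25) → |grid| = 90
step 2: project along z, AND mask (21/25) → |grid| = 77
step 3: project along y, AND mask (20/25) → |grid| = 62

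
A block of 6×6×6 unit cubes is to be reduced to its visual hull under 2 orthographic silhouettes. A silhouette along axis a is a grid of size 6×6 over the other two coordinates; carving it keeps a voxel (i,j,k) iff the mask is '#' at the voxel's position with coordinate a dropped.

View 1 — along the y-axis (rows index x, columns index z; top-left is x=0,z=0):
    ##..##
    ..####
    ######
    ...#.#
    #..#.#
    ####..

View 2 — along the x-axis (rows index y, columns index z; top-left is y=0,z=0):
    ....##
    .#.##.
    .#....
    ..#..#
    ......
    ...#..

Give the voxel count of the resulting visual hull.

|visual hull| = 35

before carving: 216 voxels (6×6×6)
step 1: project along y, AND mask (23/36) → |grid| = 138
step 2: project along x, AND mask (9/36) → |grid| = 35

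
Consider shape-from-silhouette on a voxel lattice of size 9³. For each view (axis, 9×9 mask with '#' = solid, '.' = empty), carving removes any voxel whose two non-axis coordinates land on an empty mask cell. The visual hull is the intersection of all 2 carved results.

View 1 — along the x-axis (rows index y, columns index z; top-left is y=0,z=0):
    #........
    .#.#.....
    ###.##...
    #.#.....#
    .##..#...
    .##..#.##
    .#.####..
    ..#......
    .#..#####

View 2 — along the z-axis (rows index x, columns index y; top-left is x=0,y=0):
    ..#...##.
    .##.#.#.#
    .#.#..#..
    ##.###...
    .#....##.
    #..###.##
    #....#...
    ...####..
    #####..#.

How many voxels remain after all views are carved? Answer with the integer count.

before carving: 729 voxels (9×9×9)
carve view 1 (along x, YZ-mask fill 31/81): 279 voxels remain
carve view 2 (along z, XY-mask fill 37/81): 120 voxels remain

remaining voxels: 120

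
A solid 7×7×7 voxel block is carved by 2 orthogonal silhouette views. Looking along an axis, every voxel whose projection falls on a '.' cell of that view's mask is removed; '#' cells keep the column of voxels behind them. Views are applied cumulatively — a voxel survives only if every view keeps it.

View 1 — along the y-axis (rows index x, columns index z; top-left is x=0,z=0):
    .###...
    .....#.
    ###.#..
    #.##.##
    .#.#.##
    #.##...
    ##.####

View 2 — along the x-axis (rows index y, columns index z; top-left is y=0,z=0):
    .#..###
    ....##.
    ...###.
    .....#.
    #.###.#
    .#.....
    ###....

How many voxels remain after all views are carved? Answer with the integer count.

start: 7×7×7 = 343 voxels
carve view 1 (along y, XZ-mask fill 26/49): 182 voxels remain
carve view 2 (along x, YZ-mask fill 19/49): 68 voxels remain

|visual hull| = 68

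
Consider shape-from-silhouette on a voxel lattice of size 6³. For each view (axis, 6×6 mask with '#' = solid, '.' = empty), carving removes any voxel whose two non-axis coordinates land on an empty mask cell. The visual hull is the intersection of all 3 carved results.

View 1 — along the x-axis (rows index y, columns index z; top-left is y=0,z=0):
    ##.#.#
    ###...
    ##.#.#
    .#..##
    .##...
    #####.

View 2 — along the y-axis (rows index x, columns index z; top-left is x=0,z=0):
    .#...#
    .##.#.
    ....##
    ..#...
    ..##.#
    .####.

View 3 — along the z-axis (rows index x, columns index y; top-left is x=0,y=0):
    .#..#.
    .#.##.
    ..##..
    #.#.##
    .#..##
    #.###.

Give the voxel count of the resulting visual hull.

full grid |V| = 216
carve view 1 (along x, YZ-mask fill 21/36): 126 voxels remain
carve view 2 (along y, XZ-mask fill 15/36): 51 voxels remain
carve view 3 (along z, XY-mask fill 18/36): 25 voxels remain

voxel count = 25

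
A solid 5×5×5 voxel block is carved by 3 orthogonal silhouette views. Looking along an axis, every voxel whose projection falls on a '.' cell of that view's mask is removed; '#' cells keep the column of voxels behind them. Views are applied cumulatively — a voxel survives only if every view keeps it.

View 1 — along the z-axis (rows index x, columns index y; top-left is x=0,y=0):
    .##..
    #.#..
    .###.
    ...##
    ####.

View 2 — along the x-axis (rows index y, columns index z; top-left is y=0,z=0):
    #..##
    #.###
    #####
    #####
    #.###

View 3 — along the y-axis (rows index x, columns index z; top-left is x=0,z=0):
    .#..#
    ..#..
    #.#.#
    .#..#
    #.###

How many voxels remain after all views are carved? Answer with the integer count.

initial block: 5^3 = 125
after view 1 [z-axis, 13 of 25 cells solid] → remaining = 65
after view 2 [x-axis, 21 of 25 cells solid] → remaining = 57
after view 3 [y-axis, 12 of 25 cells solid] → remaining = 31

|visual hull| = 31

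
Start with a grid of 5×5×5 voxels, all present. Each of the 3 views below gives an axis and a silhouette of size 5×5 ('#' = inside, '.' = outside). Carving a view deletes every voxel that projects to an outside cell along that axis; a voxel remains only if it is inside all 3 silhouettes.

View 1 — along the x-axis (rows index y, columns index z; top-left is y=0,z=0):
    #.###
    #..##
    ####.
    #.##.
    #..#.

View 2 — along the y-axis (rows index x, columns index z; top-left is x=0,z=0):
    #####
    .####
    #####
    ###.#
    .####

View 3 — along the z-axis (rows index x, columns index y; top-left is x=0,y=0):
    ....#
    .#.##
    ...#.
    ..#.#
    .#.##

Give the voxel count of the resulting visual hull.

19 voxels

initial block: 5^3 = 125
[1] x-view keeps 16 columns → grid now 80
[2] y-view keeps 22 columns → grid now 65
[3] z-view keeps 10 columns → grid now 19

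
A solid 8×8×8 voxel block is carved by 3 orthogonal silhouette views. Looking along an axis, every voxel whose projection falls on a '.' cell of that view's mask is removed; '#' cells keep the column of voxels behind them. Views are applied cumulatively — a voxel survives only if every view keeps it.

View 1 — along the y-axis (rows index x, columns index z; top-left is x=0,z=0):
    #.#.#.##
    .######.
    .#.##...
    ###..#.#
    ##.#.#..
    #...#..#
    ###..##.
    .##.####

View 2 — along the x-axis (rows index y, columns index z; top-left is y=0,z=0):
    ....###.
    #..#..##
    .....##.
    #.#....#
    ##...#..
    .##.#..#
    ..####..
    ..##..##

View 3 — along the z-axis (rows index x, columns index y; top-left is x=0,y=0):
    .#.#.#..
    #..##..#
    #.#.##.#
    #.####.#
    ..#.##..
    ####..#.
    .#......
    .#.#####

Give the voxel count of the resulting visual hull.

before carving: 512 voxels (8×8×8)
carve view 1 (along y, XZ-mask fill 37/64): 296 voxels remain
carve view 2 (along x, YZ-mask fill 27/64): 123 voxels remain
carve view 3 (along z, XY-mask fill 33/64): 65 voxels remain

|visual hull| = 65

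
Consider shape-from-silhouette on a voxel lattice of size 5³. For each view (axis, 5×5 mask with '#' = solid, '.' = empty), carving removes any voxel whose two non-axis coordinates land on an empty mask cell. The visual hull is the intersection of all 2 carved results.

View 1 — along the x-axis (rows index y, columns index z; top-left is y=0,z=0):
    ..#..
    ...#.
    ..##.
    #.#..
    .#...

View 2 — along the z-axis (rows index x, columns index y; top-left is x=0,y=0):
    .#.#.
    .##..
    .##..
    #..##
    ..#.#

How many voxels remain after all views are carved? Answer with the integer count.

|visual hull| = 16

full grid |V| = 125
step 1: project along x, AND mask (7/25) → |grid| = 35
step 2: project along z, AND mask (11/25) → |grid| = 16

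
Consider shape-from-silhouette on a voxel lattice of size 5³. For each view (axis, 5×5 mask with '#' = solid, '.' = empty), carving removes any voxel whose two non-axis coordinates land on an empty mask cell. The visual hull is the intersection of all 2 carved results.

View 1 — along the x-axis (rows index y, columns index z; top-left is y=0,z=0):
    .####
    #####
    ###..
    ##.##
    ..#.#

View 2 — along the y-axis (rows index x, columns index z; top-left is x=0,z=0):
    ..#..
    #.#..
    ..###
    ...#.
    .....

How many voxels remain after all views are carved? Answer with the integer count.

full grid |V| = 125
V1 x: intersect with YZ mask (18 set) -- 90 left
V2 y: intersect with XZ mask (7 set) -- 25 left

25 voxels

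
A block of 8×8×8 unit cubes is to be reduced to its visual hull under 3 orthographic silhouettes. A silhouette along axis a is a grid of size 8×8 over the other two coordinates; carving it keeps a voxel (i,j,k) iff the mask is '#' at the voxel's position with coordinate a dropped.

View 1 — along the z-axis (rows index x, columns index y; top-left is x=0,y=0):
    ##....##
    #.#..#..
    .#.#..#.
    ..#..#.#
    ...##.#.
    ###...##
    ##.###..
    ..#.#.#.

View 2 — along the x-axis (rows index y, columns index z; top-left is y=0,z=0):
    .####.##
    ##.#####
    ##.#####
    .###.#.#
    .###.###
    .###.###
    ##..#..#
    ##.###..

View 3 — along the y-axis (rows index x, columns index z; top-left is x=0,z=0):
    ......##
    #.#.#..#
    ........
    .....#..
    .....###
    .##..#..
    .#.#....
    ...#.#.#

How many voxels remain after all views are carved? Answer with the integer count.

|visual hull| = 48

before carving: 512 voxels (8×8×8)
[1] z-view keeps 29 columns → grid now 232
[2] x-view keeps 46 columns → grid now 166
[3] y-view keeps 18 columns → grid now 48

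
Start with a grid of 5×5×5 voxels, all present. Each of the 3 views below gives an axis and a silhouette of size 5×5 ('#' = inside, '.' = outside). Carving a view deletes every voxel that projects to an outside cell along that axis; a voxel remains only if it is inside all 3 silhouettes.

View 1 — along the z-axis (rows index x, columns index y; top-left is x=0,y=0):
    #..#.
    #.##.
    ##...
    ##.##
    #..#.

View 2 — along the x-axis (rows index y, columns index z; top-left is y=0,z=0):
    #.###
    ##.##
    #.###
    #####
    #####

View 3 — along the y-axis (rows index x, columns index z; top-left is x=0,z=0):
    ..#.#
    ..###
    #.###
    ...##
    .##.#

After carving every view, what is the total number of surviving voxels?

full grid |V| = 125
carve view 1 (along z, XY-mask fill 13/25): 65 voxels remain
carve view 2 (along x, YZ-mask fill 22/25): 57 voxels remain
carve view 3 (along y, XZ-mask fill 14/25): 33 voxels remain

voxel count = 33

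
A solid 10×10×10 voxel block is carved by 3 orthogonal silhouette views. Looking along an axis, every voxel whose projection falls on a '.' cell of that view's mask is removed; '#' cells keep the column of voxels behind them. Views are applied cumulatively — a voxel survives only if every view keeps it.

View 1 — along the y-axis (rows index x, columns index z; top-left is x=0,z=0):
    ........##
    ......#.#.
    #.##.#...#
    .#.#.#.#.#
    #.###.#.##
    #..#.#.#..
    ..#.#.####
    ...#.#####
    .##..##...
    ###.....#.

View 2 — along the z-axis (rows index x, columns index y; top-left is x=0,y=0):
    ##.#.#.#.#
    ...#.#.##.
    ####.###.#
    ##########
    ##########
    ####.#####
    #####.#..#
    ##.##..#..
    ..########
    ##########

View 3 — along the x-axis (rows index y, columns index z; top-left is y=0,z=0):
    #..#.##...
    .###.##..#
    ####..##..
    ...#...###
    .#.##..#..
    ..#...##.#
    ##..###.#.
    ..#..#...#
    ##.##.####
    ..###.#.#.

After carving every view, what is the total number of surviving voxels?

|visual hull| = 178

initial block: 10^3 = 1000
after view 1 [y-axis, 45 of 100 cells solid] → remaining = 450
after view 2 [z-axis, 77 of 100 cells solid] → remaining = 360
after view 3 [x-axis, 50 of 100 cells solid] → remaining = 178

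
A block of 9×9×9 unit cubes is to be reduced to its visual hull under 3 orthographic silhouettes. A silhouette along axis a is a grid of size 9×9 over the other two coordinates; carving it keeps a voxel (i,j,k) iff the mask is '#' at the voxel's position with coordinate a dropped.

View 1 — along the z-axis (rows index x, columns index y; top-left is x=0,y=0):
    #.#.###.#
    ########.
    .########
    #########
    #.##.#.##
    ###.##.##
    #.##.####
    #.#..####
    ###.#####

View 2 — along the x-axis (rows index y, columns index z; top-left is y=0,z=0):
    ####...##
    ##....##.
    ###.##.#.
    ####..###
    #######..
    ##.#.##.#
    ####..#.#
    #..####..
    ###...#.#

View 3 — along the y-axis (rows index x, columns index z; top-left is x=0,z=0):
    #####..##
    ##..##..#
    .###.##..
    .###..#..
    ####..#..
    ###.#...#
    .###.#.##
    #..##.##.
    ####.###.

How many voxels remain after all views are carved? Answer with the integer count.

full grid |V| = 729
[1] z-view keeps 65 columns → grid now 585
[2] x-view keeps 52 columns → grid now 375
[3] y-view keeps 49 columns → grid now 239

239 voxels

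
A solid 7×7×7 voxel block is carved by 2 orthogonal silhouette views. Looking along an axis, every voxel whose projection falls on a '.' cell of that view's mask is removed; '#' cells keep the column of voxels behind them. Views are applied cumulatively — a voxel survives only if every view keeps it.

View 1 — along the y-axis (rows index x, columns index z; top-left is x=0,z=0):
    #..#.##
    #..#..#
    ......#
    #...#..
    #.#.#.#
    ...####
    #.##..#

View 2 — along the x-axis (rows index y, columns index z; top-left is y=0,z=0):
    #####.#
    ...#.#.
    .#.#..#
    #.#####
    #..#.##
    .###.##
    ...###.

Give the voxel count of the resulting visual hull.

before carving: 343 voxels (7×7×7)
  1. axis=1 (XZ plane), |mask|=22  ⇒  voxels=154
  2. axis=0 (YZ plane), |mask|=29  ⇒  voxels=98

|visual hull| = 98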